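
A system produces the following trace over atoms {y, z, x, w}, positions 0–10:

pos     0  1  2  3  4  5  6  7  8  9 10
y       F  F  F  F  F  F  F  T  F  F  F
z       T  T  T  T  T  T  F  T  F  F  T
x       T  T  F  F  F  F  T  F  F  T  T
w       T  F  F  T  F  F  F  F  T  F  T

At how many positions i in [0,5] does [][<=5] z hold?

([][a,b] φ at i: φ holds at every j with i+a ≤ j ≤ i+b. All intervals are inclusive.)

Evaluate at each i in [0,5]:
  i=0: ✓ (all of [0,5])
  i=1: ✗ (fails at j=6)
  i=2: ✗ (fails at j=6)
  i=3: ✗ (fails at j=6)
  i=4: ✗ (fails at j=6)
  i=5: ✗ (fails at j=6)
Positions where it holds: {0} → 1.

1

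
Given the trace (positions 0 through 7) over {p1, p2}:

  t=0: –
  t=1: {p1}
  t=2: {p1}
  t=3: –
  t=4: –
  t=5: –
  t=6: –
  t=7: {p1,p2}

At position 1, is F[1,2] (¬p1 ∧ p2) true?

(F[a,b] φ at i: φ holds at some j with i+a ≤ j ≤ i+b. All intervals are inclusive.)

No

Check (¬p1 ∧ p2) at each j in [2,3]:
  j=2: false
  j=3: false
No position in the window satisfies it → formula fails.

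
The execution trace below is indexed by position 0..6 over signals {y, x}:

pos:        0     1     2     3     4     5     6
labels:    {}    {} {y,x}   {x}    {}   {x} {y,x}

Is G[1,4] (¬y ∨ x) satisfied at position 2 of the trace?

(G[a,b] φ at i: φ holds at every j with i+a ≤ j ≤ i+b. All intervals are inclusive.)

Check (¬y ∨ x) at every j in [3,6]:
  j=3: true
  j=4: true
  j=5: true
  j=6: true
All positions satisfy it → formula holds.

True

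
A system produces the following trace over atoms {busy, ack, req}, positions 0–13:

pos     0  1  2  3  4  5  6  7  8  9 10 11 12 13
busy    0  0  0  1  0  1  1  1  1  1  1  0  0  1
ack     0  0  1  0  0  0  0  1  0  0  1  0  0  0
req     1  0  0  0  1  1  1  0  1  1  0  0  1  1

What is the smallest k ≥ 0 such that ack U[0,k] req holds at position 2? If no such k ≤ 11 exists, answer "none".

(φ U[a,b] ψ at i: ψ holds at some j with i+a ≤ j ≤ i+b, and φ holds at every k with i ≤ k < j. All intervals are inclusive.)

Need earliest j ≥ 2 with req, and ack at every k in [2,j-1].
  j=2: rhs fails.
  j=3: rhs fails.
  j=4: rhs holds but lhs fails at k=3.
  j=5: rhs holds but lhs fails at k=3.
  j=6: rhs holds but lhs fails at k=3.
  j=7: rhs fails.
  j=8: rhs holds but lhs fails at k=3.
  j=9: rhs holds but lhs fails at k=3.
  j=10: rhs fails.
  j=11: rhs fails.
  j=12: rhs holds but lhs fails at k=3.
  j=13: rhs holds but lhs fails at k=3.
No witness within the range → none.

none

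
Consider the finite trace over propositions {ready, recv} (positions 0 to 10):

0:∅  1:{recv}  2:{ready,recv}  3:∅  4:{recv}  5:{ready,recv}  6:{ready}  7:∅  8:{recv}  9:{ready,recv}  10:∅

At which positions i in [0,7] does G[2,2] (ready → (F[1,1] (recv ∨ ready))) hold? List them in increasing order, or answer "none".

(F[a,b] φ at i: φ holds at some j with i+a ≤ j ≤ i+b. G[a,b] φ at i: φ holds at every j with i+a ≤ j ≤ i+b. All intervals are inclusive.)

1, 2, 3, 5, 6

Evaluate at each i in [0,7]:
  i=0: ✗ (fails at j=2)
  i=1: ✓ (all of [3,3])
  i=2: ✓ (all of [4,4])
  i=3: ✓ (all of [5,5])
  i=4: ✗ (fails at j=6)
  i=5: ✓ (all of [7,7])
  i=6: ✓ (all of [8,8])
  i=7: ✗ (fails at j=9)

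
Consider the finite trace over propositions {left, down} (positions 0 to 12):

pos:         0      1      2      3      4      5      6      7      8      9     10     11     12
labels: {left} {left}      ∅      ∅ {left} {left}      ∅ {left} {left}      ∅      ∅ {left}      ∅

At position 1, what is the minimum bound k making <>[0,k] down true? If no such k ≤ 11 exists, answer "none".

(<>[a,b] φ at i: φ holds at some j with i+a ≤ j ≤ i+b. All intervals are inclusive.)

Scan j = 1,2,… for down:
  j=1: fails
  j=2: fails
  j=3: fails
  j=4: fails
  j=5: fails
  j=6: fails
  j=7: fails
  j=8: fails
  j=9: fails
  j=10: fails
  j=11: fails
  j=12: fails
No j in [1,12] satisfies it → none.

none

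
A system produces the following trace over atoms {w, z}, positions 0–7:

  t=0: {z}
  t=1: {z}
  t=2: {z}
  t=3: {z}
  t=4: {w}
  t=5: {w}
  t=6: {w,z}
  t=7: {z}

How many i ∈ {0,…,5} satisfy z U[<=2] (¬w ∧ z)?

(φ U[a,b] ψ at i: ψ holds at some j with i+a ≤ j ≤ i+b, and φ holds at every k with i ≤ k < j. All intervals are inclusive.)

Evaluate at each i in [0,5]:
  i=0: ✓ (rhs at j=0)
  i=1: ✓ (rhs at j=1)
  i=2: ✓ (rhs at j=2)
  i=3: ✓ (rhs at j=3)
  i=4: ✗ (no rhs in [4,6])
  i=5: ✗ (lhs fails at k=5 before rhs at j=7)
Positions where it holds: {0, 1, 2, 3} → 4.

4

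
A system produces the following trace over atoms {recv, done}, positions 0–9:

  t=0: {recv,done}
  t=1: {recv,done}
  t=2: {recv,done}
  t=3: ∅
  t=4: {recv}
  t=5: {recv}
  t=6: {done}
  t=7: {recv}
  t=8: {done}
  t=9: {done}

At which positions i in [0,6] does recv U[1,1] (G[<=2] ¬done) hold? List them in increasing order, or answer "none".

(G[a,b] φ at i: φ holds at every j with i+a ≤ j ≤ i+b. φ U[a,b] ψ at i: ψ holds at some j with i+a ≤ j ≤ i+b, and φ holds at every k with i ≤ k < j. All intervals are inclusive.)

2

Evaluate at each i in [0,6]:
  i=0: ✗ (no rhs in [1,1])
  i=1: ✗ (no rhs in [2,2])
  i=2: ✓ (rhs at j=3; lhs holds on [2,2])
  i=3: ✗ (no rhs in [4,4])
  i=4: ✗ (no rhs in [5,5])
  i=5: ✗ (no rhs in [6,6])
  i=6: ✗ (no rhs in [7,7])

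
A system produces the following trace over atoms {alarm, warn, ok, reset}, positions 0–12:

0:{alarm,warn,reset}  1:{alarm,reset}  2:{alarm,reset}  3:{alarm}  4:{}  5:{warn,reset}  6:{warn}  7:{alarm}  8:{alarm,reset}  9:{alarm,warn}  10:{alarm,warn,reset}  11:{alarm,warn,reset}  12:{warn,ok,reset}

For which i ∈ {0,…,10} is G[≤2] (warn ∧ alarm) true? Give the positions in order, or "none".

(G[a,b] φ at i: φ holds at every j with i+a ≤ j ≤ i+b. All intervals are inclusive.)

Evaluate at each i in [0,10]:
  i=0: ✗ (fails at j=1)
  i=1: ✗ (fails at j=1)
  i=2: ✗ (fails at j=2)
  i=3: ✗ (fails at j=3)
  i=4: ✗ (fails at j=4)
  i=5: ✗ (fails at j=5)
  i=6: ✗ (fails at j=6)
  i=7: ✗ (fails at j=7)
  i=8: ✗ (fails at j=8)
  i=9: ✓ (all of [9,11])
  i=10: ✗ (fails at j=12)

9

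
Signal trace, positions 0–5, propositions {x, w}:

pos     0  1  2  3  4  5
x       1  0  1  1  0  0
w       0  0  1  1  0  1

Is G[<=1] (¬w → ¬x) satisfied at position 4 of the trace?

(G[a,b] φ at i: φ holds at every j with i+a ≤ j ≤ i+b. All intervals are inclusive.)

Check (¬w → ¬x) at every j in [4,5]:
  j=4: antecedent true; consequent true → ✓
  j=5: antecedent false → ✓
All positions satisfy it → formula holds.

True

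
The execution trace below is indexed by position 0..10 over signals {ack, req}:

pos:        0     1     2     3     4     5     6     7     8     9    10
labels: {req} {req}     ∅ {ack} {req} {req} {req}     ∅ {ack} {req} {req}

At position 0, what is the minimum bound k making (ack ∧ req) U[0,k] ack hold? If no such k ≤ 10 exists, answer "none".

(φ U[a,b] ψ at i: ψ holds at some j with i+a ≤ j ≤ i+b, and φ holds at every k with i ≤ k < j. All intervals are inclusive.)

Need earliest j ≥ 0 with ack, and (ack ∧ req) at every k in [0,j-1].
  j=0: rhs fails.
  j=1: rhs fails.
  j=2: rhs fails.
  j=3: rhs holds but lhs fails at k=0.
  j=4: rhs fails.
  j=5: rhs fails.
  j=6: rhs fails.
  j=7: rhs fails.
  j=8: rhs holds but lhs fails at k=0.
  j=9: rhs fails.
  j=10: rhs fails.
No witness within the range → none.

none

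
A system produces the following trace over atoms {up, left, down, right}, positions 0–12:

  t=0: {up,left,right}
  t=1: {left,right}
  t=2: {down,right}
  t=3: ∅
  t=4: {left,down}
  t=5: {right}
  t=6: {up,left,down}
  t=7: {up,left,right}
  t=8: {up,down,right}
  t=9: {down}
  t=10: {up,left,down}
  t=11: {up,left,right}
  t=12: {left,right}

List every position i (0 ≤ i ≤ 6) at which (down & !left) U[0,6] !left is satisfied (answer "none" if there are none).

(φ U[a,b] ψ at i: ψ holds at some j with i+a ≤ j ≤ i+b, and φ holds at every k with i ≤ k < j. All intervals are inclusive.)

2, 3, 5

Evaluate at each i in [0,6]:
  i=0: ✗ (lhs fails at k=0 before rhs at j=2)
  i=1: ✗ (lhs fails at k=1 before rhs at j=2)
  i=2: ✓ (rhs at j=2)
  i=3: ✓ (rhs at j=3)
  i=4: ✗ (lhs fails at k=4 before rhs at j=5)
  i=5: ✓ (rhs at j=5)
  i=6: ✗ (lhs fails at k=6 before rhs at j=8)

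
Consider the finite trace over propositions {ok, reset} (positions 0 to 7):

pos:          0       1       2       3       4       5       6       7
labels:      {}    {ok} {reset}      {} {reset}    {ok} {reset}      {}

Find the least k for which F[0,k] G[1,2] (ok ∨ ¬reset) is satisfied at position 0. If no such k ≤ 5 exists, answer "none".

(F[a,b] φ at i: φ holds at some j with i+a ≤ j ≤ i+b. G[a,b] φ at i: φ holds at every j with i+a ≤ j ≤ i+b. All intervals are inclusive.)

Scan j = 0,1,… for G[1,2] (ok ∨ ¬reset):
  j=0: fails
  j=1: fails
  j=2: fails
  j=3: fails
  j=4: fails
  j=5: fails
No j in [0,5] satisfies it → none.

none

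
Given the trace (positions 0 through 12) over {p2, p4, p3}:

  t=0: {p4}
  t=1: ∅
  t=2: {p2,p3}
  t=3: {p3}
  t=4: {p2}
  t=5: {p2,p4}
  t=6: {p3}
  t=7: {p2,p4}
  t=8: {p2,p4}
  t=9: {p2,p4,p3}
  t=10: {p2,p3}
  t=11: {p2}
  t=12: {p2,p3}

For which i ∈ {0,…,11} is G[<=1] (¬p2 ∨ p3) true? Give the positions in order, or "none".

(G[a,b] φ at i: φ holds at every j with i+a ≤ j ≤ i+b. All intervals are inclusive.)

Evaluate at each i in [0,11]:
  i=0: ✓ (all of [0,1])
  i=1: ✓ (all of [1,2])
  i=2: ✓ (all of [2,3])
  i=3: ✗ (fails at j=4)
  i=4: ✗ (fails at j=4)
  i=5: ✗ (fails at j=5)
  i=6: ✗ (fails at j=7)
  i=7: ✗ (fails at j=7)
  i=8: ✗ (fails at j=8)
  i=9: ✓ (all of [9,10])
  i=10: ✗ (fails at j=11)
  i=11: ✗ (fails at j=11)

0, 1, 2, 9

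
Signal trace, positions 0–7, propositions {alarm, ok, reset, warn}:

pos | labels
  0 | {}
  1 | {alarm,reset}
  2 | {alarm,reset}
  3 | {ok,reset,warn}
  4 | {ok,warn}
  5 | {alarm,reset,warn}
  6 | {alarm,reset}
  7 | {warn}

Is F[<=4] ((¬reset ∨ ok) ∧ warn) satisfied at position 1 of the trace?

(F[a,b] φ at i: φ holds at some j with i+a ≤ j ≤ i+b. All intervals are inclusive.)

Check ((¬reset ∨ ok) ∧ warn) at each j in [1,5]:
  j=1: false
  j=2: false
  j=3: true
  j=4: true
  j=5: false
Found at j=3 → formula holds.

Holds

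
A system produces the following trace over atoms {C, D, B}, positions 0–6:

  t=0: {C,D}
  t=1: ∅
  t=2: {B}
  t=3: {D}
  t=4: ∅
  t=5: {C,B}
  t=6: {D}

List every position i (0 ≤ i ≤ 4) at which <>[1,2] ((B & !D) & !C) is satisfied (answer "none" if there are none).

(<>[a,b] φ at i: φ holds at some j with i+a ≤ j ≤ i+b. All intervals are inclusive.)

0, 1

Evaluate at each i in [0,4]:
  i=0: ✓ (witness j=2)
  i=1: ✓ (witness j=2)
  i=2: ✗ (none in [3,4])
  i=3: ✗ (none in [4,5])
  i=4: ✗ (none in [5,6])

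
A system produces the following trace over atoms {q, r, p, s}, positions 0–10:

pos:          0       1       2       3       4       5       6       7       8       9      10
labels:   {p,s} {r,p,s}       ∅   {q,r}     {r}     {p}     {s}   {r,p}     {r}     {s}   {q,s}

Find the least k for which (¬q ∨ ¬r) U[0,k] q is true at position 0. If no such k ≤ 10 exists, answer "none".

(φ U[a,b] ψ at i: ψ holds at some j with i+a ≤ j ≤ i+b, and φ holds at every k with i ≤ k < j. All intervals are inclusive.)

3

Need earliest j ≥ 0 with q, and (¬q ∨ ¬r) at every k in [0,j-1].
  j=0: rhs fails.
  j=1: rhs fails.
  j=2: rhs fails.
  j=3: rhs holds; lhs holds on [0,2]. k = 3.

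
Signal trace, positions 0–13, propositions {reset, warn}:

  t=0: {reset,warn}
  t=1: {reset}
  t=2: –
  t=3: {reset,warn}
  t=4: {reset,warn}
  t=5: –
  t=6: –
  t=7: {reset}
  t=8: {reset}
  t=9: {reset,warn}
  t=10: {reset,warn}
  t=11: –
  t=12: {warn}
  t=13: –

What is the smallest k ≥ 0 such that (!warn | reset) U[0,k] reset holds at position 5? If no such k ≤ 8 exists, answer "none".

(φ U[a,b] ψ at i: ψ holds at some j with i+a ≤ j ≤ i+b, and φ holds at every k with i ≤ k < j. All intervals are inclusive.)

2

Need earliest j ≥ 5 with reset, and (!warn | reset) at every k in [5,j-1].
  j=5: rhs fails.
  j=6: rhs fails.
  j=7: rhs holds; lhs holds on [5,6]. k = 2.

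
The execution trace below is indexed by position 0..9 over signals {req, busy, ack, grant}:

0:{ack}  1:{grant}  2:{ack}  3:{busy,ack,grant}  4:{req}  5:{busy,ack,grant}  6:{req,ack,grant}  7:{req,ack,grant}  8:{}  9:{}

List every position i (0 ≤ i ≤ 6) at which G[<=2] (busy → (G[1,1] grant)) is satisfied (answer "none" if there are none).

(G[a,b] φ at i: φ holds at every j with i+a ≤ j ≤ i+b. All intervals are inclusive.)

0, 4, 5, 6

Evaluate at each i in [0,6]:
  i=0: ✓ (all of [0,2])
  i=1: ✗ (fails at j=3)
  i=2: ✗ (fails at j=3)
  i=3: ✗ (fails at j=3)
  i=4: ✓ (all of [4,6])
  i=5: ✓ (all of [5,7])
  i=6: ✓ (all of [6,8])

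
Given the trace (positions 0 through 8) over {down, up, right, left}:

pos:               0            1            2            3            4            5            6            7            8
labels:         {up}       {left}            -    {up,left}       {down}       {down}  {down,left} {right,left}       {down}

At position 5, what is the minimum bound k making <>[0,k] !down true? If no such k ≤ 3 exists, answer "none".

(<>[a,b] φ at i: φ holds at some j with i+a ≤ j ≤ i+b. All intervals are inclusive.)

Scan j = 5,6,… for !down:
  j=5: fails
  j=6: fails
  j=7: holds
First hit at j=7, so smallest k = 7-5 = 2.

2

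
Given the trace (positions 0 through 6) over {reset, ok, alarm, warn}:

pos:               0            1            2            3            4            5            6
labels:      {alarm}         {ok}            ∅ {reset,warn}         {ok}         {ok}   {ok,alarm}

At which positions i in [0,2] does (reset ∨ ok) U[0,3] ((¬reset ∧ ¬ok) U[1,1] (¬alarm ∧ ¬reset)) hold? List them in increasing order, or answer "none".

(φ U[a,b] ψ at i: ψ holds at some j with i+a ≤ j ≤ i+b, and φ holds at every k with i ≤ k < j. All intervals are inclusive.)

Evaluate at each i in [0,2]:
  i=0: ✓ (rhs at j=0)
  i=1: ✗ (no rhs in [1,4])
  i=2: ✗ (no rhs in [2,5])

0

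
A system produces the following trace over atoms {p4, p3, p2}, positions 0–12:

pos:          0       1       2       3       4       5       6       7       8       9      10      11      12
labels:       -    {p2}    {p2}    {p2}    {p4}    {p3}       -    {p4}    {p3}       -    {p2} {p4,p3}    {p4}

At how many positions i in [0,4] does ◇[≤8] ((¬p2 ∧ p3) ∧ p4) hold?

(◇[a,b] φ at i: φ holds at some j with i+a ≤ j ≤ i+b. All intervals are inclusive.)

Evaluate at each i in [0,4]:
  i=0: ✗ (none in [0,8])
  i=1: ✗ (none in [1,9])
  i=2: ✗ (none in [2,10])
  i=3: ✓ (witness j=11)
  i=4: ✓ (witness j=11)
Positions where it holds: {3, 4} → 2.

2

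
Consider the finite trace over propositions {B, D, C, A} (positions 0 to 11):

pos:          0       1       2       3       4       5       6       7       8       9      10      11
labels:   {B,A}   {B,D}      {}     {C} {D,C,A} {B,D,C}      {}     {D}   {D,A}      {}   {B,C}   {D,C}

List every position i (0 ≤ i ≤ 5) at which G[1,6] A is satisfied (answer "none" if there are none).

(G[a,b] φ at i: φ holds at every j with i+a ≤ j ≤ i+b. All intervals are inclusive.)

Evaluate at each i in [0,5]:
  i=0: ✗ (fails at j=1)
  i=1: ✗ (fails at j=2)
  i=2: ✗ (fails at j=3)
  i=3: ✗ (fails at j=5)
  i=4: ✗ (fails at j=5)
  i=5: ✗ (fails at j=6)

none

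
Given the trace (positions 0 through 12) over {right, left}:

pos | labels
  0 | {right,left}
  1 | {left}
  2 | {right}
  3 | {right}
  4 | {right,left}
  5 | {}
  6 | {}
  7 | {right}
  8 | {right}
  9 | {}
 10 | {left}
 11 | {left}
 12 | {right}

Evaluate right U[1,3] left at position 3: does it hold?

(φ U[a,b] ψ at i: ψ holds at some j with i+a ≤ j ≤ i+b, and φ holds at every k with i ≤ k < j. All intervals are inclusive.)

True

Need some j in [4,6] with left, and right at every k in [3,j-1].
  j=4: left holds; right holds at every k in [3,3] → satisfied.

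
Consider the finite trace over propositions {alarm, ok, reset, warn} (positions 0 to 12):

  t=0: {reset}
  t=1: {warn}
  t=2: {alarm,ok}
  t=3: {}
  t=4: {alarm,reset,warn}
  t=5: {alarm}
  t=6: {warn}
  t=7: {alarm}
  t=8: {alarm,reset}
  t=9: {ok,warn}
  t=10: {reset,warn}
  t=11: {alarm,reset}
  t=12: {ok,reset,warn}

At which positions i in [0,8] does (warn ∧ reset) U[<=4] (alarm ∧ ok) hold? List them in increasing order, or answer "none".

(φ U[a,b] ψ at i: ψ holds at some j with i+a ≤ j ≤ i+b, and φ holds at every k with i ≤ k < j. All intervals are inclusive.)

Evaluate at each i in [0,8]:
  i=0: ✗ (lhs fails at k=0 before rhs at j=2)
  i=1: ✗ (lhs fails at k=1 before rhs at j=2)
  i=2: ✓ (rhs at j=2)
  i=3: ✗ (no rhs in [3,7])
  i=4: ✗ (no rhs in [4,8])
  i=5: ✗ (no rhs in [5,9])
  i=6: ✗ (no rhs in [6,10])
  i=7: ✗ (no rhs in [7,11])
  i=8: ✗ (no rhs in [8,12])

2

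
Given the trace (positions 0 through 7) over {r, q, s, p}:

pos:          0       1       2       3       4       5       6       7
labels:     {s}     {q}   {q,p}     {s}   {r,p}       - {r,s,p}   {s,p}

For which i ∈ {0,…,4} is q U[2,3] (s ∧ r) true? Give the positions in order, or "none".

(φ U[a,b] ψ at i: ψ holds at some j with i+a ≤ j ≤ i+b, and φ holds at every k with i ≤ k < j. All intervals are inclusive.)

none

Evaluate at each i in [0,4]:
  i=0: ✗ (no rhs in [2,3])
  i=1: ✗ (no rhs in [3,4])
  i=2: ✗ (no rhs in [4,5])
  i=3: ✗ (lhs fails at k=3 before rhs at j=6)
  i=4: ✗ (lhs fails at k=4 before rhs at j=6)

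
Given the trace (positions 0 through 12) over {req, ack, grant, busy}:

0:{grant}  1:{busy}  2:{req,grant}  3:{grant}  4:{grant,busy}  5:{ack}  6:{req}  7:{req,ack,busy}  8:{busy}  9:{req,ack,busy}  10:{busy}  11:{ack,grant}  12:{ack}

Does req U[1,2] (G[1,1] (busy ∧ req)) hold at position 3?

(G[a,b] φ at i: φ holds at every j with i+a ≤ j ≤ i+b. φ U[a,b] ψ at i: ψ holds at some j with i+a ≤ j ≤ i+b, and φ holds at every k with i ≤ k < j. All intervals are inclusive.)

Does not hold

Need some j in [4,5] with G[1,1] (busy ∧ req), and req at every k in [3,j-1].
  j=4: G[1,1] (busy ∧ req) — fails at 5.
  j=5: G[1,1] (busy ∧ req) — fails at 6.
No j in the window works → until fails.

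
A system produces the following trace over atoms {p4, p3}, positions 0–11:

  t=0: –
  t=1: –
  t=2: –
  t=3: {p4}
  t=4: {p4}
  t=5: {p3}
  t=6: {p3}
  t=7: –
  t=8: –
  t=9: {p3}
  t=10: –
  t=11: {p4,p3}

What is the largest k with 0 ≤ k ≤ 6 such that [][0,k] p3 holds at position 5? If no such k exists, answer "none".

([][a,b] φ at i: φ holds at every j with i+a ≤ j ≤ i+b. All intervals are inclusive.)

p3 must hold from j=5 onward; find where it first fails.
  j=5: holds
  j=6: holds
  j=7: fails
Holds on [5,6], so largest k = 1.

1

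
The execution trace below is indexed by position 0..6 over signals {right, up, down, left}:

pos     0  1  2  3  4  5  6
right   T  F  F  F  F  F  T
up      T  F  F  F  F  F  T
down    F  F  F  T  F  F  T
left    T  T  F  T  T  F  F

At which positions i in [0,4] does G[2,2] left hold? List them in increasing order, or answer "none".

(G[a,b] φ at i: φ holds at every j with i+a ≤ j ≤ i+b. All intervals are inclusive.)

Evaluate at each i in [0,4]:
  i=0: ✗ (fails at j=2)
  i=1: ✓ (all of [3,3])
  i=2: ✓ (all of [4,4])
  i=3: ✗ (fails at j=5)
  i=4: ✗ (fails at j=6)

1, 2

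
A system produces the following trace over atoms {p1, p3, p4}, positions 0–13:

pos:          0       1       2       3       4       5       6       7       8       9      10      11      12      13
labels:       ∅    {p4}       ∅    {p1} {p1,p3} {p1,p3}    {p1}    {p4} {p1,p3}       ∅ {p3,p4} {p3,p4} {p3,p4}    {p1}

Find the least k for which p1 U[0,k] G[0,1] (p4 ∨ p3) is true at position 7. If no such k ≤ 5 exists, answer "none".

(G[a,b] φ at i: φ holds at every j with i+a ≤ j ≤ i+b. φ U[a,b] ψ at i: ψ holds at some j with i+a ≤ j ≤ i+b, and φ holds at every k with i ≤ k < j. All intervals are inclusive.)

Need earliest j ≥ 7 with G[0,1] (p4 ∨ p3), and p1 at every k in [7,j-1].
  j=7: rhs holds (empty prefix). k = 0.

0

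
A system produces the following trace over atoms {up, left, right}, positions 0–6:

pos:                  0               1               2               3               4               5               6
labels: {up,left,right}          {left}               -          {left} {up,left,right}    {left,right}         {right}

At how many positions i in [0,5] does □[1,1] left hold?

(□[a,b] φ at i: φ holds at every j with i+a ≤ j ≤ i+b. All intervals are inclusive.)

4

Evaluate at each i in [0,5]:
  i=0: ✓ (all of [1,1])
  i=1: ✗ (fails at j=2)
  i=2: ✓ (all of [3,3])
  i=3: ✓ (all of [4,4])
  i=4: ✓ (all of [5,5])
  i=5: ✗ (fails at j=6)
Positions where it holds: {0, 2, 3, 4} → 4.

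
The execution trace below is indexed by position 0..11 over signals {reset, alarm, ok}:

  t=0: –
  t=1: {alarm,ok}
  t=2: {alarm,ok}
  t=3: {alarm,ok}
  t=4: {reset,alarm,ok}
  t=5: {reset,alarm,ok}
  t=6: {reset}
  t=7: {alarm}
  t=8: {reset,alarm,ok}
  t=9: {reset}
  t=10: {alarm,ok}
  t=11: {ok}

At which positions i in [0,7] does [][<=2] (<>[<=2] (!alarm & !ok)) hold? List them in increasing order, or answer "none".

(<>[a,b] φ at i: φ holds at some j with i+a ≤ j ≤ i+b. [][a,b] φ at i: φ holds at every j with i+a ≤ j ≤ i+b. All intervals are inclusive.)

Evaluate at each i in [0,7]:
  i=0: ✗ (fails at j=1)
  i=1: ✗ (fails at j=1)
  i=2: ✗ (fails at j=2)
  i=3: ✗ (fails at j=3)
  i=4: ✓ (all of [4,6])
  i=5: ✓ (all of [5,7])
  i=6: ✓ (all of [6,8])
  i=7: ✓ (all of [7,9])

4, 5, 6, 7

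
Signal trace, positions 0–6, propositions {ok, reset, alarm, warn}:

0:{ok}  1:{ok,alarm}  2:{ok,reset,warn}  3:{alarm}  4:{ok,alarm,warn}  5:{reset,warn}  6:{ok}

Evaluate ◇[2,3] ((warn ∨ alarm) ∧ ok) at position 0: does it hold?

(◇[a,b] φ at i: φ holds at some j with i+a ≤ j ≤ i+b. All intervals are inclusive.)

Check ((warn ∨ alarm) ∧ ok) at each j in [2,3]:
  j=2: true
  j=3: false
Found at j=2 → formula holds.

Holds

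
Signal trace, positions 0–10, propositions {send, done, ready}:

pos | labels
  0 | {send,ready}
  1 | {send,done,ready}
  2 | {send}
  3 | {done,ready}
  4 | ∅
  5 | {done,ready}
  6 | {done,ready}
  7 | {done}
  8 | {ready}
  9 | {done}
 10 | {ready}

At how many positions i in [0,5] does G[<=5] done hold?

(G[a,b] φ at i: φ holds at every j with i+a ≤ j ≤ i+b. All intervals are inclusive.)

Evaluate at each i in [0,5]:
  i=0: ✗ (fails at j=0)
  i=1: ✗ (fails at j=2)
  i=2: ✗ (fails at j=2)
  i=3: ✗ (fails at j=4)
  i=4: ✗ (fails at j=4)
  i=5: ✗ (fails at j=8)
Positions where it holds: {} → 0.

0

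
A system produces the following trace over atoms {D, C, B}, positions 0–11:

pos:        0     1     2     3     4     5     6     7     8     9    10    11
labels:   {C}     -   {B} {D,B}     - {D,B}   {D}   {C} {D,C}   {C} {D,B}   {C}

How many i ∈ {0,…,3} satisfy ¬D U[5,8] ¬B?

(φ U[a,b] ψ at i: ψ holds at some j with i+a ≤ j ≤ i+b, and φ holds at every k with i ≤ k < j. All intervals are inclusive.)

0

Evaluate at each i in [0,3]:
  i=0: ✗ (lhs fails at k=3 before rhs at j=6)
  i=1: ✗ (lhs fails at k=3 before rhs at j=6)
  i=2: ✗ (lhs fails at k=3 before rhs at j=7)
  i=3: ✗ (lhs fails at k=3 before rhs at j=8)
Positions where it holds: {} → 0.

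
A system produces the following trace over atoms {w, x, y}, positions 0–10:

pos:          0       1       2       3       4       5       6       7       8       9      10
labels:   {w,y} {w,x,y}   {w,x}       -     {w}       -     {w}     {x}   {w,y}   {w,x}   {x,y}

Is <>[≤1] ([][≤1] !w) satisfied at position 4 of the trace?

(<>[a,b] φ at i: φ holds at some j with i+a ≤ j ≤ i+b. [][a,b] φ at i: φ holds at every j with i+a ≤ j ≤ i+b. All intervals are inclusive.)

Does not hold

Check [][≤1] !w at each j in [4,5]:
  j=4: fails at 4
  j=5: fails at 6
No position in the window satisfies it → formula fails.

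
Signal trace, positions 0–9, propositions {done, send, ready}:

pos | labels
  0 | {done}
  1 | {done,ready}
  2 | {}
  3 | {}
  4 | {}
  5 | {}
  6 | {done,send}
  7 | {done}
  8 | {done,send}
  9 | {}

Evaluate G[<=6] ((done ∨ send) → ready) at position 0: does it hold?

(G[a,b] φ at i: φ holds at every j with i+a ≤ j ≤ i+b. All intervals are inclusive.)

Check ((done ∨ send) → ready) at every j in [0,6]:
  j=0: antecedent true; consequent false → ✗
  j=1: antecedent true; consequent true → ✓
  j=2: antecedent false → ✓
  j=3: antecedent false → ✓
  j=4: antecedent false → ✓
  j=5: antecedent false → ✓
  j=6: antecedent true; consequent false → ✗
Fails at j=0 → formula fails.

No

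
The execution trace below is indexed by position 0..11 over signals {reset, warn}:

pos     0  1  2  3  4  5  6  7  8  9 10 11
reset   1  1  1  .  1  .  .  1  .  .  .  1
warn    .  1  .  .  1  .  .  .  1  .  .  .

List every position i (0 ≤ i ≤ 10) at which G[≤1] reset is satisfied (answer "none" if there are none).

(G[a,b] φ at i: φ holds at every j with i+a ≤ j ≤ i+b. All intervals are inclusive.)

0, 1

Evaluate at each i in [0,10]:
  i=0: ✓ (all of [0,1])
  i=1: ✓ (all of [1,2])
  i=2: ✗ (fails at j=3)
  i=3: ✗ (fails at j=3)
  i=4: ✗ (fails at j=5)
  i=5: ✗ (fails at j=5)
  i=6: ✗ (fails at j=6)
  i=7: ✗ (fails at j=8)
  i=8: ✗ (fails at j=8)
  i=9: ✗ (fails at j=9)
  i=10: ✗ (fails at j=10)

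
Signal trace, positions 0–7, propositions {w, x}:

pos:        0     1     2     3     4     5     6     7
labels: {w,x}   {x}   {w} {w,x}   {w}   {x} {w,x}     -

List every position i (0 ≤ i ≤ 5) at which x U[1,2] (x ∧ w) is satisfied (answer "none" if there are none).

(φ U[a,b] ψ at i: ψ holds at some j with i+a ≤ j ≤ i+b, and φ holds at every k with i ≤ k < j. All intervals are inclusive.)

Evaluate at each i in [0,5]:
  i=0: ✗ (no rhs in [1,2])
  i=1: ✗ (lhs fails at k=2 before rhs at j=3)
  i=2: ✗ (lhs fails at k=2 before rhs at j=3)
  i=3: ✗ (no rhs in [4,5])
  i=4: ✗ (lhs fails at k=4 before rhs at j=6)
  i=5: ✓ (rhs at j=6; lhs holds on [5,5])

5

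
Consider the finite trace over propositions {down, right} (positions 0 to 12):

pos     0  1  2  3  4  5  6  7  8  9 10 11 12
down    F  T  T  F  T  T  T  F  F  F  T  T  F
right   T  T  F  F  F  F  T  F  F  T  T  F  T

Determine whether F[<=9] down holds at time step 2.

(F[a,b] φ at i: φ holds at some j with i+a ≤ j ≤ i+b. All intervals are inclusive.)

Check down at each j in [2,11]:
  j=2: true
  j=3: false
  j=4: true
  j=5: true
  j=6: true
  j=7: false
  j=8: false
  j=9: false
  j=10: true
  j=11: true
Found at j=2 → formula holds.

Holds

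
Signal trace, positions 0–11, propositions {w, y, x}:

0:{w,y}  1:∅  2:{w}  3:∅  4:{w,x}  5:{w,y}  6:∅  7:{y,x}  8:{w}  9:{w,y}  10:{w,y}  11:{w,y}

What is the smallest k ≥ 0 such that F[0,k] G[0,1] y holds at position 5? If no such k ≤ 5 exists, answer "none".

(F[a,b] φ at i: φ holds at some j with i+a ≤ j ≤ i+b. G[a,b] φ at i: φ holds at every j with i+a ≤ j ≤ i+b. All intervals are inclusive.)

Scan j = 5,6,… for G[0,1] y:
  j=5: fails
  j=6: fails
  j=7: fails
  j=8: fails
  j=9: holds
First hit at j=9, so smallest k = 9-5 = 4.

4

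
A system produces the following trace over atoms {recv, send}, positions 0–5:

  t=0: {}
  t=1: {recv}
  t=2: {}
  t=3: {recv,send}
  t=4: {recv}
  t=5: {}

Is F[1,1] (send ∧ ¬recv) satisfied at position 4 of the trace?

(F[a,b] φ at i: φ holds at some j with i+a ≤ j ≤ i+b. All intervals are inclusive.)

No

Check (send ∧ ¬recv) at each j in [5,5]:
  j=5: false
No position in the window satisfies it → formula fails.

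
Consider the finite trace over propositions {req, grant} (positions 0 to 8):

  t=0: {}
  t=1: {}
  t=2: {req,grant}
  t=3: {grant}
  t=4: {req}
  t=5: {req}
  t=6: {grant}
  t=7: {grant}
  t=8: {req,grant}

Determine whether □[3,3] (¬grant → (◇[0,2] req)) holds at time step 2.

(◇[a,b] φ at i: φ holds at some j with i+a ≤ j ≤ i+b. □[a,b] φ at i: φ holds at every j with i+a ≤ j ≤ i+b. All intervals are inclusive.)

True

Check (¬grant → (◇[0,2] req)) at every j in [5,5]:
  j=5: antecedent true; consequent holds (witness at 5) → ✓
All positions satisfy it → formula holds.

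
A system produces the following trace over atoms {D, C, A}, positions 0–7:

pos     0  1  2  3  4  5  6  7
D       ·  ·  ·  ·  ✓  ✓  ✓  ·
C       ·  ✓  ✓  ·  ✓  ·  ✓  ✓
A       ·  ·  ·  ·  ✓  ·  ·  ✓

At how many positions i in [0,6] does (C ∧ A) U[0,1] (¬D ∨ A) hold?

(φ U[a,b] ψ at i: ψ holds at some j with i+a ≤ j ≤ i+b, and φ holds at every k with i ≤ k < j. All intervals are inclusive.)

Evaluate at each i in [0,6]:
  i=0: ✓ (rhs at j=0)
  i=1: ✓ (rhs at j=1)
  i=2: ✓ (rhs at j=2)
  i=3: ✓ (rhs at j=3)
  i=4: ✓ (rhs at j=4)
  i=5: ✗ (no rhs in [5,6])
  i=6: ✗ (lhs fails at k=6 before rhs at j=7)
Positions where it holds: {0, 1, 2, 3, 4} → 5.

5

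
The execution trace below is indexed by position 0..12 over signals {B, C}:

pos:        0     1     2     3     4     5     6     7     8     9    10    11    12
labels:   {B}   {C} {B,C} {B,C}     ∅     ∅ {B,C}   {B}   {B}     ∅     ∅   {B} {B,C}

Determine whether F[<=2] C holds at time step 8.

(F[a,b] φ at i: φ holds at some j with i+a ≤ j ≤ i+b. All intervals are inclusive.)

Check C at each j in [8,10]:
  j=8: false
  j=9: false
  j=10: false
No position in the window satisfies it → formula fails.

False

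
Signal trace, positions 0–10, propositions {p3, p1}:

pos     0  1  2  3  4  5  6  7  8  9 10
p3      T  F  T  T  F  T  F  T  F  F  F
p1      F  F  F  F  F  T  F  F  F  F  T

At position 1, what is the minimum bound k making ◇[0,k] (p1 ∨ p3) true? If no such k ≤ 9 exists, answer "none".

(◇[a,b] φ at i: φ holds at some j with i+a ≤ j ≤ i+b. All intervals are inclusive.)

Scan j = 1,2,… for (p1 ∨ p3):
  j=1: fails
  j=2: holds
First hit at j=2, so smallest k = 2-1 = 1.

1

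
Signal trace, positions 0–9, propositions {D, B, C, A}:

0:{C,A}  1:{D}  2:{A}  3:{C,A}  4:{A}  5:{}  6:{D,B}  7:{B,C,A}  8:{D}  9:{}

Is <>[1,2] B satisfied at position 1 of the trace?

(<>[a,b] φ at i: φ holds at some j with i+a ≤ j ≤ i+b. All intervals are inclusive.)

False

Check B at each j in [2,3]:
  j=2: false
  j=3: false
No position in the window satisfies it → formula fails.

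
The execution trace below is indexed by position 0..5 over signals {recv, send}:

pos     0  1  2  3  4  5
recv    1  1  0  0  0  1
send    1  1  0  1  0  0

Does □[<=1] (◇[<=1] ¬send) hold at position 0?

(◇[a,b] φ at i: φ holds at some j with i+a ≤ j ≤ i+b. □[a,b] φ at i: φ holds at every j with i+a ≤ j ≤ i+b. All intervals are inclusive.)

No

Check ◇[<=1] ¬send at every j in [0,1]:
  j=0: fails (none in [0,1])
  j=1: holds (witness at 2)
Fails at j=0 → formula fails.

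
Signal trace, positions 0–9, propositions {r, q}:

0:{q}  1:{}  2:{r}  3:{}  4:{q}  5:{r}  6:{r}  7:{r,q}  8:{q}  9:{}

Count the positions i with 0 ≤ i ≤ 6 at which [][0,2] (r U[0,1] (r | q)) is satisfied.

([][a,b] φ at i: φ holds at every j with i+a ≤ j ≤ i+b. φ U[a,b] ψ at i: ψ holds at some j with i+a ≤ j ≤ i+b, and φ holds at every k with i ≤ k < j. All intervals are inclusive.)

3

Evaluate at each i in [0,6]:
  i=0: ✗ (fails at j=1)
  i=1: ✗ (fails at j=1)
  i=2: ✗ (fails at j=3)
  i=3: ✗ (fails at j=3)
  i=4: ✓ (all of [4,6])
  i=5: ✓ (all of [5,7])
  i=6: ✓ (all of [6,8])
Positions where it holds: {4, 5, 6} → 3.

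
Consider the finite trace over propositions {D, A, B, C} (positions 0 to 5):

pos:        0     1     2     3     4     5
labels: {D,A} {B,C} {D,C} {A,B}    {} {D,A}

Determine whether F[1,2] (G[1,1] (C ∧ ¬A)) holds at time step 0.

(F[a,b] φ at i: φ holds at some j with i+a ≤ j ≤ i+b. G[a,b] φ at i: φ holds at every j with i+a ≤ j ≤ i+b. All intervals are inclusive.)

Check G[1,1] (C ∧ ¬A) at each j in [1,2]:
  j=1: holds on [2,2]
  j=2: fails at 3
Found at j=1 → formula holds.

True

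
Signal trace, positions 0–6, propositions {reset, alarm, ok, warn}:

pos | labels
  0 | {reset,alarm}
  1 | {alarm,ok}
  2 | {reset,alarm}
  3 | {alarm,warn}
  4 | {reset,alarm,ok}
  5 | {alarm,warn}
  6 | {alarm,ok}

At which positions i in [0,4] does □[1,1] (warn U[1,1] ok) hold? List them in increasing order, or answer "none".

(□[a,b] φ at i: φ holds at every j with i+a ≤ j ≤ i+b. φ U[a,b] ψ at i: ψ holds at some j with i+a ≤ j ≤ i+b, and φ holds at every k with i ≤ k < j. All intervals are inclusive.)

2, 4

Evaluate at each i in [0,4]:
  i=0: ✗ (fails at j=1)
  i=1: ✗ (fails at j=2)
  i=2: ✓ (all of [3,3])
  i=3: ✗ (fails at j=4)
  i=4: ✓ (all of [5,5])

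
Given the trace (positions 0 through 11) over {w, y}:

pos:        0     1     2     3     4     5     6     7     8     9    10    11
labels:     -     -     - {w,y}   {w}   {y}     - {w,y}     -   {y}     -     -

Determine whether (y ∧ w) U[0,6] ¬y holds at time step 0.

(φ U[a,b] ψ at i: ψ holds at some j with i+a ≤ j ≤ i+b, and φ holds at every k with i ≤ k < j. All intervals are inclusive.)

True

Need some j in [0,6] with ¬y, and (y ∧ w) at every k in [0,j-1].
  j=0: ¬y holds; no prefix to check → satisfied.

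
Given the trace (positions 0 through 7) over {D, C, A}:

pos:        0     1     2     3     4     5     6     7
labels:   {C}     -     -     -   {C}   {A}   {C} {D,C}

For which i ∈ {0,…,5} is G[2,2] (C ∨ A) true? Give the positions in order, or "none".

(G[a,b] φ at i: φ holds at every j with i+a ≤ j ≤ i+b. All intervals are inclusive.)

Evaluate at each i in [0,5]:
  i=0: ✗ (fails at j=2)
  i=1: ✗ (fails at j=3)
  i=2: ✓ (all of [4,4])
  i=3: ✓ (all of [5,5])
  i=4: ✓ (all of [6,6])
  i=5: ✓ (all of [7,7])

2, 3, 4, 5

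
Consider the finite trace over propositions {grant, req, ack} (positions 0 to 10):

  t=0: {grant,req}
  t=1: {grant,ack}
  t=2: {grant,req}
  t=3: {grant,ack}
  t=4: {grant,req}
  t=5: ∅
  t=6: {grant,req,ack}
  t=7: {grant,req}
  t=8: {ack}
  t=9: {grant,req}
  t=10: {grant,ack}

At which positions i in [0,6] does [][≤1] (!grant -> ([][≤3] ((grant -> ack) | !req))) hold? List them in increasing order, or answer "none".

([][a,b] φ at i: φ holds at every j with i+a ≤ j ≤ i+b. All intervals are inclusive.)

0, 1, 2, 3, 6

Evaluate at each i in [0,6]:
  i=0: ✓ (all of [0,1])
  i=1: ✓ (all of [1,2])
  i=2: ✓ (all of [2,3])
  i=3: ✓ (all of [3,4])
  i=4: ✗ (fails at j=5)
  i=5: ✗ (fails at j=5)
  i=6: ✓ (all of [6,7])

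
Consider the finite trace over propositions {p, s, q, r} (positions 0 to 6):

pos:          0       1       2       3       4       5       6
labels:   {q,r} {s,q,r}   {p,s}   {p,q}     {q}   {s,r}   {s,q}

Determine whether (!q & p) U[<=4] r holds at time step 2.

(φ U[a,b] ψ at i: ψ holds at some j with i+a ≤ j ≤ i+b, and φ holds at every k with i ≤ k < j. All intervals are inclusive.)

Need some j in [2,6] with r, and (!q & p) at every k in [2,j-1].
  j=2: r false.
  j=3: r false.
  j=4: r false.
  j=5: r holds, but (!q & p) fails at k=3 → not this j.
  j=6: r false.
No j in the window works → until fails.

Does not hold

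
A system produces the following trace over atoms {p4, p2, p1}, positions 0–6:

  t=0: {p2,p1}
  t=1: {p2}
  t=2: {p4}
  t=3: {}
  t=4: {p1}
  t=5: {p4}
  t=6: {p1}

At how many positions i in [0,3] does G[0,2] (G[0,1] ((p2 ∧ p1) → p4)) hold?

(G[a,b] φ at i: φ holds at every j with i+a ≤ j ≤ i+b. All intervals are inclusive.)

Evaluate at each i in [0,3]:
  i=0: ✗ (fails at j=0)
  i=1: ✓ (all of [1,3])
  i=2: ✓ (all of [2,4])
  i=3: ✓ (all of [3,5])
Positions where it holds: {1, 2, 3} → 3.

3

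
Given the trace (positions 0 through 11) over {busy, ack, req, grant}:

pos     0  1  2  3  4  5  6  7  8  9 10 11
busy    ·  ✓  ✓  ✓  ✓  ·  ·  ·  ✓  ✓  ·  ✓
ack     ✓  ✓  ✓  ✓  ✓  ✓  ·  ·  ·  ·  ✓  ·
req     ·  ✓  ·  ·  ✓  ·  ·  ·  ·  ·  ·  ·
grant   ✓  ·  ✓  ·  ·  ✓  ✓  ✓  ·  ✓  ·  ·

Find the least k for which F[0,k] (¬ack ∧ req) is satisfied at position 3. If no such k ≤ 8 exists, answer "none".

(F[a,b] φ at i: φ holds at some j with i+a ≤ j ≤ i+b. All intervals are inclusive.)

Scan j = 3,4,… for (¬ack ∧ req):
  j=3: fails
  j=4: fails
  j=5: fails
  j=6: fails
  j=7: fails
  j=8: fails
  j=9: fails
  j=10: fails
  j=11: fails
No j in [3,11] satisfies it → none.

none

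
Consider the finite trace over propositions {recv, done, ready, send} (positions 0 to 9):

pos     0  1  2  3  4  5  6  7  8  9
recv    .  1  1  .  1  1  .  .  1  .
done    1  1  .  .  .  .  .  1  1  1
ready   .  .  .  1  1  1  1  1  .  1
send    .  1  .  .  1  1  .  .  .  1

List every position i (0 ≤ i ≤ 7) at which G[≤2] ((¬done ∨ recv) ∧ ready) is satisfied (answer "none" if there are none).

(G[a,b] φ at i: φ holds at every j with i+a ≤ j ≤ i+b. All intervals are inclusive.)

3, 4

Evaluate at each i in [0,7]:
  i=0: ✗ (fails at j=0)
  i=1: ✗ (fails at j=1)
  i=2: ✗ (fails at j=2)
  i=3: ✓ (all of [3,5])
  i=4: ✓ (all of [4,6])
  i=5: ✗ (fails at j=7)
  i=6: ✗ (fails at j=7)
  i=7: ✗ (fails at j=7)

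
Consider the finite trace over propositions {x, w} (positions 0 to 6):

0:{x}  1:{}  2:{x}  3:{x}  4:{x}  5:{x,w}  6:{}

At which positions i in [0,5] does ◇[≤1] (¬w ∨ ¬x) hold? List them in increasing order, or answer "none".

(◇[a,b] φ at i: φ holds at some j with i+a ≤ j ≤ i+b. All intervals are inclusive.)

Evaluate at each i in [0,5]:
  i=0: ✓ (witness j=0)
  i=1: ✓ (witness j=1)
  i=2: ✓ (witness j=2)
  i=3: ✓ (witness j=3)
  i=4: ✓ (witness j=4)
  i=5: ✓ (witness j=6)

0, 1, 2, 3, 4, 5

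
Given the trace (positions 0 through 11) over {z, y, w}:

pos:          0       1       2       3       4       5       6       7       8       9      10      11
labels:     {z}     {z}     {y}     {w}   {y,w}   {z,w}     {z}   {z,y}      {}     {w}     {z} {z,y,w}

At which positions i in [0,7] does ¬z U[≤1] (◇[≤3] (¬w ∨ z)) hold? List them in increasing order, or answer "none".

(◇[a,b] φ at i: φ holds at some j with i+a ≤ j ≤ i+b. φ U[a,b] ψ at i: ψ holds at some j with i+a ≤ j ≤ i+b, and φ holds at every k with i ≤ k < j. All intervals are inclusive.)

0, 1, 2, 3, 4, 5, 6, 7

Evaluate at each i in [0,7]:
  i=0: ✓ (rhs at j=0)
  i=1: ✓ (rhs at j=1)
  i=2: ✓ (rhs at j=2)
  i=3: ✓ (rhs at j=3)
  i=4: ✓ (rhs at j=4)
  i=5: ✓ (rhs at j=5)
  i=6: ✓ (rhs at j=6)
  i=7: ✓ (rhs at j=7)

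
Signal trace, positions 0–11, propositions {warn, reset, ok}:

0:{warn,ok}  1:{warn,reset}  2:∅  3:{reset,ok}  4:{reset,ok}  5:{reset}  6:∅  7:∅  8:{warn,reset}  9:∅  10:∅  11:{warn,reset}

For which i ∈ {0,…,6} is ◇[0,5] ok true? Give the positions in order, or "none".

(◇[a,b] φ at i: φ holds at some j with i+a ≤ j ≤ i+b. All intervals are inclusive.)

Evaluate at each i in [0,6]:
  i=0: ✓ (witness j=0)
  i=1: ✓ (witness j=3)
  i=2: ✓ (witness j=3)
  i=3: ✓ (witness j=3)
  i=4: ✓ (witness j=4)
  i=5: ✗ (none in [5,10])
  i=6: ✗ (none in [6,11])

0, 1, 2, 3, 4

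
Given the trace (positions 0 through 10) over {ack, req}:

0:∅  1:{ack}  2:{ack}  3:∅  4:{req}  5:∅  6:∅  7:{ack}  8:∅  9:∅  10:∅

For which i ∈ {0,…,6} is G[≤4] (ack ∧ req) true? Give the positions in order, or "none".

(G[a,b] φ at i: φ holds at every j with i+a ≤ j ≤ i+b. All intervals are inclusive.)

Evaluate at each i in [0,6]:
  i=0: ✗ (fails at j=0)
  i=1: ✗ (fails at j=1)
  i=2: ✗ (fails at j=2)
  i=3: ✗ (fails at j=3)
  i=4: ✗ (fails at j=4)
  i=5: ✗ (fails at j=5)
  i=6: ✗ (fails at j=6)

none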